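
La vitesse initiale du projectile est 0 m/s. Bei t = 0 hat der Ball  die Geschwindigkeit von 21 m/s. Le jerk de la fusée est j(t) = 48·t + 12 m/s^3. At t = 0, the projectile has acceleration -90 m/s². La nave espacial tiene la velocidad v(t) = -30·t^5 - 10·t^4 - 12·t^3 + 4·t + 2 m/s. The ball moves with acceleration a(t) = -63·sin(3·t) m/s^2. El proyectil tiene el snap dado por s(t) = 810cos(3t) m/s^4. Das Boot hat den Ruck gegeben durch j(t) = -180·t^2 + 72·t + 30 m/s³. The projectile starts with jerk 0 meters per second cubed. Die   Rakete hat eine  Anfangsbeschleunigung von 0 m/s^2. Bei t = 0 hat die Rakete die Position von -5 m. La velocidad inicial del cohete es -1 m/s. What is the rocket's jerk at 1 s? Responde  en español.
Usando j(t) = 48·t + 12 y sustituyendo t = 1, encontramos j = 60.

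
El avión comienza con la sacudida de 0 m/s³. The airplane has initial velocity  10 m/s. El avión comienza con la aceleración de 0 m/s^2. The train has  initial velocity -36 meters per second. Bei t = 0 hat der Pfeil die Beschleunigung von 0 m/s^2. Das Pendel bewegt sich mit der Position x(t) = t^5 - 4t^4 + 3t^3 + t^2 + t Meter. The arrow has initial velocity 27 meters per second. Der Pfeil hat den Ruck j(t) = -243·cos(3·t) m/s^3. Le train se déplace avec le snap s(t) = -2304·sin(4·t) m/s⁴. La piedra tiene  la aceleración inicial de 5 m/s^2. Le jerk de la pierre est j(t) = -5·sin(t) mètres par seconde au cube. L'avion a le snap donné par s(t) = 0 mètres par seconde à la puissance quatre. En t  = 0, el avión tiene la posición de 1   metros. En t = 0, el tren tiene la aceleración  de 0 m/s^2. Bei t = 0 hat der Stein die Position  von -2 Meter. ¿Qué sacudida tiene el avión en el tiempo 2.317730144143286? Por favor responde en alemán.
Wir müssen unsere Gleichung für den Snap s(t) = 0 1-mal integrieren. Durch Integration von dem Snap und Verwendung der Anfangsbedingung j(0) = 0, erhalten wir j(t) = 0. Wir haben den Ruck j(t) = 0. Durch Einsetzen von t = 2.317730144143286: j(2.317730144143286) = 0.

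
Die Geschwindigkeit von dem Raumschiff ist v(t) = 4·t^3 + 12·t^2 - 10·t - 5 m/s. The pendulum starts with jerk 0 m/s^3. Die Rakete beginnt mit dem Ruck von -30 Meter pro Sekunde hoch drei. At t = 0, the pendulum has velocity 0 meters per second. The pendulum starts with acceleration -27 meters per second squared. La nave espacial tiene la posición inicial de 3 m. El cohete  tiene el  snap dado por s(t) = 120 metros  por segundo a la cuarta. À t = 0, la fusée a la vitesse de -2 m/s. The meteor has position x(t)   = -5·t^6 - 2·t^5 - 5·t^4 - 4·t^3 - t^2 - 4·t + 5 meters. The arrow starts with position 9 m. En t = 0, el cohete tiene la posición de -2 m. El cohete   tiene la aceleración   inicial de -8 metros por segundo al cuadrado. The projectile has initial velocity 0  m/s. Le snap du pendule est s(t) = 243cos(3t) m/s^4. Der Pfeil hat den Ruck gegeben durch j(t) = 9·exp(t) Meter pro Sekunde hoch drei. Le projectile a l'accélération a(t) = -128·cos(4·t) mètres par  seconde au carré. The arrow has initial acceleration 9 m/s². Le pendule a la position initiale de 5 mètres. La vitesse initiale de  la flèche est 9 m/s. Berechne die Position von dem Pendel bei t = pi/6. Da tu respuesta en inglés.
We must find the antiderivative of our snap equation s(t) = 243·cos(3·t) 4 times. The integral of snap, with j(0) = 0, gives jerk: j(t) = 81·sin(3·t). The integral of jerk, with a(0) = -27, gives acceleration: a(t) = -27·cos(3·t). Finding the antiderivative of a(t) and using v(0) = 0: v(t) = -9·sin(3·t). The integral of velocity is position. Using x(0) = 5, we get x(t) = 3·cos(3·t) + 2. We have position x(t) = 3·cos(3·t) + 2. Substituting t = pi/6: x(pi/6) = 2.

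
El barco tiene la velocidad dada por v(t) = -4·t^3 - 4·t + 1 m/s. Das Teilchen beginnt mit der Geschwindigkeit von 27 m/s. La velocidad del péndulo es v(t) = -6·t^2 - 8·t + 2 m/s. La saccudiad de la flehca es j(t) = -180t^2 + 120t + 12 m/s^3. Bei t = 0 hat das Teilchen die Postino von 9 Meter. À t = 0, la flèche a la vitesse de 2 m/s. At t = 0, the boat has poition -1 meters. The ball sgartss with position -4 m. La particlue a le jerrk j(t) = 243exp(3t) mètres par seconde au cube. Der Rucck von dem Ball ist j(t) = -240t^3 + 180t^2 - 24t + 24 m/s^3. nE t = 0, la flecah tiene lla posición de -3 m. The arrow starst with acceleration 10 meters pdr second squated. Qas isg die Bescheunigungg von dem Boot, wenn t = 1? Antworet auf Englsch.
Starting from velocity v(t) = -4·t^3 - 4·t + 1, we take 1 derivative. Differentiating velocity, we get acceleration: a(t) = -12·t^2 - 4. We have acceleration a(t) = -12·t^2 - 4. Substituting t = 1: a(1) = -16.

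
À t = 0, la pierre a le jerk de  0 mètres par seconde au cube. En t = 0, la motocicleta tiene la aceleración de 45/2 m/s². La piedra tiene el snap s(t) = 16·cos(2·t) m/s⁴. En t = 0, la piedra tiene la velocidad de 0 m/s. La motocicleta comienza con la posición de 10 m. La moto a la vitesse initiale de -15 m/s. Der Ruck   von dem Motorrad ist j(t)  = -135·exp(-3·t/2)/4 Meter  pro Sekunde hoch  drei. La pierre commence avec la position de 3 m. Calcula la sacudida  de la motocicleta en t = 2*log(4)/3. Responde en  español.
De la ecuación de la sacudida j(t) = -135·exp(-3·t/2)/4, sustituimos t = 2*log(4)/3 para obtener j = -135/16.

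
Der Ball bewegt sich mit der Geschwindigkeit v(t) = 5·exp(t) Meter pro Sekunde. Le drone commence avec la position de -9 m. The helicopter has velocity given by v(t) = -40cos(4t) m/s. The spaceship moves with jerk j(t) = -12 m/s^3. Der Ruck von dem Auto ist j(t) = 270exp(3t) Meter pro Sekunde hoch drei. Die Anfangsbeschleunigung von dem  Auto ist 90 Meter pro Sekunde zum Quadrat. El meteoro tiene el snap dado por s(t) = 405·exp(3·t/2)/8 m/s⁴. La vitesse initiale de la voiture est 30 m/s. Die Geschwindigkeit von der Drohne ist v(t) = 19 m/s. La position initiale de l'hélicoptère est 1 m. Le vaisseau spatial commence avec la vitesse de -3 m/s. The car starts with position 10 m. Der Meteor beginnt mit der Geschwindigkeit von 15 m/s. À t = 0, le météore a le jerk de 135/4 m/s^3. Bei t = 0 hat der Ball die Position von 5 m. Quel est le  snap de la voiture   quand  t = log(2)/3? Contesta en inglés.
We must differentiate our jerk equation j(t) = 270·exp(3·t) 1 time. Taking d/dt of j(t), we find s(t) = 810·exp(3·t). Using s(t) = 810·exp(3·t) and substituting t = log(2)/3, we find s = 1620.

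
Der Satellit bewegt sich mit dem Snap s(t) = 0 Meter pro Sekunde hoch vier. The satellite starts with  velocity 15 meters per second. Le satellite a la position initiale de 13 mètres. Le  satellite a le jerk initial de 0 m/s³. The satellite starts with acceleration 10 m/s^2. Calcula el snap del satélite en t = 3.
Tenemos el snap s(t) = 0. Sustituyendo t = 3: s(3) = 0.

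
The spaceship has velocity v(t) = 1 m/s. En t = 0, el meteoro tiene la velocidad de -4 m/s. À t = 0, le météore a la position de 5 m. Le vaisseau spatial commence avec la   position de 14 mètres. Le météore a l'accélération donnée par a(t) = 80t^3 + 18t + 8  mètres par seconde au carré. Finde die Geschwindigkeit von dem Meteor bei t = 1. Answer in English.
Starting from acceleration a(t) = 80·t^3 + 18·t + 8, we take 1 antiderivative. The integral of acceleration is velocity. Using v(0) = -4, we get v(t) = 20·t^4 + 9·t^2 + 8·t - 4. We have velocity v(t) = 20·t^4 + 9·t^2 + 8·t - 4. Substituting t = 1: v(1) = 33.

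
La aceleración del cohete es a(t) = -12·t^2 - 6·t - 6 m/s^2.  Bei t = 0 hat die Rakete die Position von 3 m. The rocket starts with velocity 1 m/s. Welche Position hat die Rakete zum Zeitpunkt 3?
Wir müssen das Integral unserer Gleichung für die Beschleunigung a(t) = -12·t^2 - 6·t - 6 2-mal finden. Mit ∫a(t)dt und Anwendung von v(0) = 1, finden wir v(t) = -4·t^3 - 3·t^2 - 6·t + 1. Durch Integration von der Geschwindigkeit und Verwendung der Anfangsbedingung x(0) = 3, erhalten wir x(t) = -t^4 - t^3 - 3·t^2 + t + 3. Wir haben die Position x(t) = -t^4 - t^3 - 3·t^2 + t + 3. Durch Einsetzen von t = 3: x(3) = -129.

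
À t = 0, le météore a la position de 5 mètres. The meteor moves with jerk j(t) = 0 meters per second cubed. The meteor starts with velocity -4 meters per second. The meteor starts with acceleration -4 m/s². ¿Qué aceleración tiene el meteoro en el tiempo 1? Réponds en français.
En partant du jerk j(t) = 0, nous prenons 1 intégrale. L'intégrale du jerk, avec a(0) = -4, donne l'accélération: a(t) = -4. De l'équation de l'accélération a(t) = -4, nous substituons t = 1 pour obtenir a = -4.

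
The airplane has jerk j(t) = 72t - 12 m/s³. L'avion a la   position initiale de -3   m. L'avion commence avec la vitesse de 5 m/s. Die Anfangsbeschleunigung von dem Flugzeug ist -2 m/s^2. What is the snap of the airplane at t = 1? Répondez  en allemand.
Um dies zu lösen, müssen wir 1 Ableitung unserer Gleichung für den Ruck j(t) = 72·t - 12 nehmen. Die Ableitung von dem Ruck ergibt den Snap: s(t) = 72. Mit s(t) = 72 und Einsetzen von t = 1, finden wir s = 72.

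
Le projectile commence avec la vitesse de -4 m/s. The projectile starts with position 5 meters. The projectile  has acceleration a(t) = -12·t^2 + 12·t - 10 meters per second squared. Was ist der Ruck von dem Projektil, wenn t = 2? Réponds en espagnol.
Debemos derivar nuestra ecuación de la aceleración a(t) = -12·t^2 + 12·t - 10 1 vez. Derivando la aceleración, obtenemos la sacudida: j(t) = 12 - 24·t. Usando j(t) = 12 - 24·t y sustituyendo t = 2, encontramos j = -36.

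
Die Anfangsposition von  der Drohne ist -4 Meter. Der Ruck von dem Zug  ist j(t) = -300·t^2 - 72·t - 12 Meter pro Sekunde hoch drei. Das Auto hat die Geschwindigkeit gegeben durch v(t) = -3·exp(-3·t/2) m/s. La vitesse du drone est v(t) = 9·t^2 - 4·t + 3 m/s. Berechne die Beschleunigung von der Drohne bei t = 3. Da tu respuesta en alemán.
Um dies zu lösen, müssen wir 1 Ableitung unserer Gleichung für die Geschwindigkeit v(t) = 9·t^2 - 4·t + 3 nehmen. Die Ableitung von der Geschwindigkeit ergibt die Beschleunigung: a(t) = 18·t - 4. Aus der Gleichung für die Beschleunigung a(t) = 18·t - 4, setzen wir t = 3 ein und erhalten a = 50.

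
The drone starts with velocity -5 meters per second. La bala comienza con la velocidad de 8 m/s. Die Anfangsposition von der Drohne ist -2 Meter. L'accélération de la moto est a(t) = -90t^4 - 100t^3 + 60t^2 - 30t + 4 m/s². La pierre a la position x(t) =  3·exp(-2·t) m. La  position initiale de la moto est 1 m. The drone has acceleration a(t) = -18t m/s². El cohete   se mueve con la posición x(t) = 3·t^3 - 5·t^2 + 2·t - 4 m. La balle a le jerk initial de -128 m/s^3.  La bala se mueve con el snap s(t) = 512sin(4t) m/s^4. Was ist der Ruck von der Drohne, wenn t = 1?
Ausgehend von der Beschleunigung a(t) = -18·t, nehmen wir 1 Ableitung. Die Ableitung von der Beschleunigung ergibt den Ruck: j(t) = -18. Aus der Gleichung für den Ruck j(t) = -18, setzen wir t = 1 ein und erhalten j = -18.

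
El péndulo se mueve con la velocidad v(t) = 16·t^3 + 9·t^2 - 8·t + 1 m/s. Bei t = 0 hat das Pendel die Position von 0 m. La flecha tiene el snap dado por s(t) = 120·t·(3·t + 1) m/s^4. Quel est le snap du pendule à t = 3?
Pour résoudre ceci, nous devons prendre 3 dérivées de notre équation de la vitesse v(t) = 16·t^3 + 9·t^2 - 8·t + 1. La dérivée de la vitesse donne l'accélération: a(t) = 48·t^2 + 18·t - 8. En prenant d/dt de a(t), nous trouvons j(t) = 96·t + 18. En prenant d/dt de j(t), nous trouvons s(t) = 96. Nous avons le snap s(t) = 96. En substituant t = 3: s(3) = 96.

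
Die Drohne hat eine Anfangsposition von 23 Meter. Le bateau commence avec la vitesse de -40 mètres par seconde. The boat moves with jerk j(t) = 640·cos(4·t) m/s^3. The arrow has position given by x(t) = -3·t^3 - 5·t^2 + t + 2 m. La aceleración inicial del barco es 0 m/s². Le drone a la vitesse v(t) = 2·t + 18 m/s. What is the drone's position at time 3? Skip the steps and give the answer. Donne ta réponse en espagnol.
En t = 3, x = 86.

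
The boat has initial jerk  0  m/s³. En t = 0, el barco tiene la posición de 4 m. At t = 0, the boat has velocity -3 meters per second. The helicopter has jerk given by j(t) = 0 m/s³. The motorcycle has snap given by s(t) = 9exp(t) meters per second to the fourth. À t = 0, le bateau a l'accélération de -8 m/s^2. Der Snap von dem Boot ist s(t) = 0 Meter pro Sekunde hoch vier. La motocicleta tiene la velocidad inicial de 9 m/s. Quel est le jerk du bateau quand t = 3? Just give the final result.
Le jerk à t = 3 est j = 0.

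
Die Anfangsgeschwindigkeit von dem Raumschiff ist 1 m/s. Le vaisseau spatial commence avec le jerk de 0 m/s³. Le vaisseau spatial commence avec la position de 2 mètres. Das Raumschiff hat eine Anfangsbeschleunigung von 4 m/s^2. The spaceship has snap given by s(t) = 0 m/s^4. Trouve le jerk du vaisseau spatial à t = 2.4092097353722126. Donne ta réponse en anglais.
Starting from snap s(t) = 0, we take 1 antiderivative. Taking ∫s(t)dt and applying j(0) = 0, we find j(t) = 0. Using j(t) = 0 and substituting t = 2.4092097353722126, we find j = 0.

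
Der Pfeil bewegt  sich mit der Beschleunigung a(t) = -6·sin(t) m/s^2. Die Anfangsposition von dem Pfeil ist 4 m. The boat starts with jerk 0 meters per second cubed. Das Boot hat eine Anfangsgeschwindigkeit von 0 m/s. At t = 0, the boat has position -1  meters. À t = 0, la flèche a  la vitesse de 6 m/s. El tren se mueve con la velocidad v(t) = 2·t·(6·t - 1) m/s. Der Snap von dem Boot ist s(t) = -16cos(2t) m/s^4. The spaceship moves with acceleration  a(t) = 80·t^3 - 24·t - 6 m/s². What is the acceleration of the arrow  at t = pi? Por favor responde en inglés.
From the given acceleration equation a(t) = -6·sin(t), we substitute t = pi to get a = 0.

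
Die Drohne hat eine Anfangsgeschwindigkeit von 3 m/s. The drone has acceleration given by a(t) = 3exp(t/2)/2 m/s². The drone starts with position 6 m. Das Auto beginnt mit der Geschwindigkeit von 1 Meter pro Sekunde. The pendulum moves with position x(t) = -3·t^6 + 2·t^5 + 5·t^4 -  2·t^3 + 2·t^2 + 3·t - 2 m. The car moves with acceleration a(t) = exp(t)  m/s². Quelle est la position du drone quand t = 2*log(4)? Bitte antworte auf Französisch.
Nous devons intégrer notre équation de l'accélération a(t) = 3·exp(t/2)/2 2 fois. En intégrant l'accélération et en utilisant la condition initiale v(0) = 3, nous obtenons v(t) = 3·exp(t/2). En intégrant la vitesse et en utilisant la condition initiale x(0) = 6, nous obtenons x(t) = 6·exp(t/2). Nous avons la position x(t) = 6·exp(t/2). En substituant t = 2*log(4): x(2*log(4)) = 24.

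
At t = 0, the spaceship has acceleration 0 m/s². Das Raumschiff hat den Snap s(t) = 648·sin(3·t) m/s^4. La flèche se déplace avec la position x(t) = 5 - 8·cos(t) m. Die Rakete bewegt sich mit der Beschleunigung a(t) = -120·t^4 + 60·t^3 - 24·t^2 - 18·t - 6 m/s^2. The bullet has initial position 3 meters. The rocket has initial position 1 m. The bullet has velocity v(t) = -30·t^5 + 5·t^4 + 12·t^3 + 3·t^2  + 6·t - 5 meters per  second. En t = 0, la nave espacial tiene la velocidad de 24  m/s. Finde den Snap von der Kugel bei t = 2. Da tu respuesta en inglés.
We must differentiate our velocity equation v(t) = -30·t^5 + 5·t^4 + 12·t^3 + 3·t^2 + 6·t - 5 3 times. Differentiating velocity, we get acceleration: a(t) = -150·t^4 + 20·t^3 + 36·t^2 + 6·t + 6. Taking d/dt of a(t), we find j(t) = -600·t^3 + 60·t^2 + 72·t + 6. The derivative of jerk gives snap: s(t) = -1800·t^2 + 120·t + 72. We have snap s(t) = -1800·t^2 + 120·t + 72. Substituting t = 2: s(2) = -6888.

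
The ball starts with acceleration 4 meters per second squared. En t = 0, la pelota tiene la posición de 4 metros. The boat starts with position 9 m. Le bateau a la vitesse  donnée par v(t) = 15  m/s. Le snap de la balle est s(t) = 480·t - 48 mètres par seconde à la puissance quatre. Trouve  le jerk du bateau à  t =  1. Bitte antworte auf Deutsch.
Ausgehend von der Geschwindigkeit v(t) = 15, nehmen wir 2 Ableitungen. Durch Ableiten von der Geschwindigkeit erhalten wir die Beschleunigung: a(t) = 0. Mit d/dt von a(t) finden wir j(t) = 0. Aus der Gleichung für den Ruck j(t) = 0, setzen wir t = 1 ein und erhalten j = 0.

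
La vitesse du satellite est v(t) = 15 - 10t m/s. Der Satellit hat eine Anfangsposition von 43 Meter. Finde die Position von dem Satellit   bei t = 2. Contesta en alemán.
Ausgehend von der Geschwindigkeit v(t) = 15 - 10·t, nehmen wir 1 Stammfunktion. Das Integral von der Geschwindigkeit, mit x(0) = 43, ergibt die Position: x(t) = -5·t^2 + 15·t + 43. Wir haben die Position x(t) = -5·t^2 + 15·t + 43. Durch Einsetzen von t = 2: x(2) = 53.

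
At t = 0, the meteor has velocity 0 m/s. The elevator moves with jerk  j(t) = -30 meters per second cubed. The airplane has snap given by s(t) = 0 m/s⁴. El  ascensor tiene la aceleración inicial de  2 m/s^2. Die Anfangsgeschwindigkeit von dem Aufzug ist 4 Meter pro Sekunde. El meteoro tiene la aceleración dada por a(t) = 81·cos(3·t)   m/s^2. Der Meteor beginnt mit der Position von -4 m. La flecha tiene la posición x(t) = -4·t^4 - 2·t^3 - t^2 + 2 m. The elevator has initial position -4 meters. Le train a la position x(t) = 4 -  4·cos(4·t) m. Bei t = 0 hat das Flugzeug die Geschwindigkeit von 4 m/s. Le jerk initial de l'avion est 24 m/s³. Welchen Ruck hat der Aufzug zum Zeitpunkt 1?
Mit j(t) = -30 und Einsetzen von t = 1, finden wir j = -30.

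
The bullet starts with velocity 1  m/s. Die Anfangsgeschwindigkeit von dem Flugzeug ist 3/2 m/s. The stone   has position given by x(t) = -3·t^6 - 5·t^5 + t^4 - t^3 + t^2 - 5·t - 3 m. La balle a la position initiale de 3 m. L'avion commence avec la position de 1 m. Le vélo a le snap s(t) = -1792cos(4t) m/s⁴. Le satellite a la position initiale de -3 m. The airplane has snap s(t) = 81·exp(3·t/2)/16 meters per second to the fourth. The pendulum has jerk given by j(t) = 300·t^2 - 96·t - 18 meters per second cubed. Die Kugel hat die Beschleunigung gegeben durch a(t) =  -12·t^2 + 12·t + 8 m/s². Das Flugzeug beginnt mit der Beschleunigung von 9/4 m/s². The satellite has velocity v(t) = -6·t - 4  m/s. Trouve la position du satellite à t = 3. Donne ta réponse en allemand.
Wir müssen die Stammfunktion unserer Gleichung für die Geschwindigkeit v(t) = -6·t - 4 1-mal finden. Durch Integration von der Geschwindigkeit und Verwendung der Anfangsbedingung x(0) = -3, erhalten wir x(t) = -3·t^2 - 4·t - 3. Mit x(t) = -3·t^2 - 4·t - 3 und Einsetzen von t = 3, finden wir x = -42.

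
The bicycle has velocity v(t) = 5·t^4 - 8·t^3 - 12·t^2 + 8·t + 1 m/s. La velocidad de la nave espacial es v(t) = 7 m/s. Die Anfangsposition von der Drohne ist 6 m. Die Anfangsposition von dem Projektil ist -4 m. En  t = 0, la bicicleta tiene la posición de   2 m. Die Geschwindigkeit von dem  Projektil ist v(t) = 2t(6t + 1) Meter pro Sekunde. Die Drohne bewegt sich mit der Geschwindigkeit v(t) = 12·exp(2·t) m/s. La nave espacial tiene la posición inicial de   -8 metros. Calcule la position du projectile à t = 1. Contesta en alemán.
Um dies zu lösen, müssen wir 1 Integral unserer Gleichung für die Geschwindigkeit v(t) = 2·t·(6·t + 1) finden. Mit ∫v(t)dt und Anwendung von x(0) = -4, finden wir x(t) = 4·t^3 + t^2 - 4. Wir haben die Position x(t) = 4·t^3 + t^2 - 4. Durch Einsetzen von t = 1: x(1) = 1.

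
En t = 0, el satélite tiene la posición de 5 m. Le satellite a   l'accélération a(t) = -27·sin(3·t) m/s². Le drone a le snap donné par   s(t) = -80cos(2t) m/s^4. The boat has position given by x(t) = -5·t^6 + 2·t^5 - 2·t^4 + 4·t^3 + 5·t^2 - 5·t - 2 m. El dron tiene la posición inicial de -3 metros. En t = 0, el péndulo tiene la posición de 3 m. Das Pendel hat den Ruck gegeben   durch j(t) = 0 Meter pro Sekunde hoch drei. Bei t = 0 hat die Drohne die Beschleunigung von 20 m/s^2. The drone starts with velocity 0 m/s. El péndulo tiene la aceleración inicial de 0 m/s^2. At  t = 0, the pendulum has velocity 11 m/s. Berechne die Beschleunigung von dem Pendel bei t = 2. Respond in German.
Wir müssen unsere Gleichung für den Ruck j(t) = 0 1-mal integrieren. Durch Integration von dem Ruck und Verwendung der Anfangsbedingung a(0) = 0, erhalten wir a(t) = 0. Aus der Gleichung für die Beschleunigung a(t) = 0, setzen wir t = 2 ein und erhalten a = 0.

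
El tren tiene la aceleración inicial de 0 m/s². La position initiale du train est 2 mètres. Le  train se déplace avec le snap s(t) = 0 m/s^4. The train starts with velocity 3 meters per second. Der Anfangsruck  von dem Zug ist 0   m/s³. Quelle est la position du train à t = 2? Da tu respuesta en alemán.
Wir müssen das Integral unserer Gleichung für den Snap s(t) = 0 4-mal finden. Die Stammfunktion von dem Snap, mit j(0) = 0, ergibt den Ruck: j(t) = 0. Mit ∫j(t)dt und Anwendung von a(0) = 0, finden wir a(t) = 0. Das Integral von der Beschleunigung ist die Geschwindigkeit. Mit v(0) = 3 erhalten wir v(t) = 3. Mit ∫v(t)dt und Anwendung von x(0) = 2, finden wir x(t) = 3·t + 2. Mit x(t) = 3·t + 2 und Einsetzen von t = 2, finden wir x = 8.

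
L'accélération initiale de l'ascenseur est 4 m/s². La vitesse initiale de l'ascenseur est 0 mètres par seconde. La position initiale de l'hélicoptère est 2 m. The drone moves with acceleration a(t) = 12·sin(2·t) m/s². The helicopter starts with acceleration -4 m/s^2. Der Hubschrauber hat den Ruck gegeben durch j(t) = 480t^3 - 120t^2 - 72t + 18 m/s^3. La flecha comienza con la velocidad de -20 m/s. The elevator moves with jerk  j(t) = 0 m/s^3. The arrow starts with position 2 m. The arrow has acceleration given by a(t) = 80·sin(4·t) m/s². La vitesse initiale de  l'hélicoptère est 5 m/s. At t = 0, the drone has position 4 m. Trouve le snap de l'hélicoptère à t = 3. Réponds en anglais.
Starting from jerk j(t) = 480·t^3 - 120·t^2 - 72·t + 18, we take 1 derivative. Differentiating jerk, we get snap: s(t) = 1440·t^2 - 240·t - 72. We have snap s(t) = 1440·t^2 - 240·t - 72. Substituting t = 3: s(3) = 12168.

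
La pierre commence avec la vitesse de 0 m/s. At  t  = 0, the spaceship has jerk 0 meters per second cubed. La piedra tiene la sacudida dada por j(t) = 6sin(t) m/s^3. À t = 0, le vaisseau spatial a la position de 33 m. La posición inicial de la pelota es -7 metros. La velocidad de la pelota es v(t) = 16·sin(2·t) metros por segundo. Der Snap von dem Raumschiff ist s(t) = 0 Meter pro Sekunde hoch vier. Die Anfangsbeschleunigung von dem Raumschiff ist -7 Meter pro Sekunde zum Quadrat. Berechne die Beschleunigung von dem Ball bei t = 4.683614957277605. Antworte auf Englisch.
To solve this, we need to take 1 derivative of our velocity equation v(t) = 16·sin(2·t). Differentiating velocity, we get acceleration: a(t) = 32·cos(2·t). From the given acceleration equation a(t) = 32·cos(2·t), we substitute t = 4.683614957277605 to get a = -31.9470261802447.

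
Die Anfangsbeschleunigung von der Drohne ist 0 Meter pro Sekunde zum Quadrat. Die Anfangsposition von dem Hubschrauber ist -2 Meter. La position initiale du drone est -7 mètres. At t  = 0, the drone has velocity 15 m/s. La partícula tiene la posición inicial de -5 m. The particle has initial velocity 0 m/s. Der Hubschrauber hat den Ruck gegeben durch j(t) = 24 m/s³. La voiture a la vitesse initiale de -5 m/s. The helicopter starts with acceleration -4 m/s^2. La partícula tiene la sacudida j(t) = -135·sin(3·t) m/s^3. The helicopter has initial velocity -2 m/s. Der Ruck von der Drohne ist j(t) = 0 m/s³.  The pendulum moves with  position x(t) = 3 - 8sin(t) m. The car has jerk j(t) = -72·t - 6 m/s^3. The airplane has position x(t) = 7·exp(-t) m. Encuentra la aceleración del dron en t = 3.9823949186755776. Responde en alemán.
Wir müssen das Integral unserer Gleichung für den Ruck j(t) = 0 1-mal finden. Mit ∫j(t)dt und Anwendung von a(0) = 0, finden wir a(t) = 0. Mit a(t) = 0 und Einsetzen von t = 3.9823949186755776, finden wir a = 0.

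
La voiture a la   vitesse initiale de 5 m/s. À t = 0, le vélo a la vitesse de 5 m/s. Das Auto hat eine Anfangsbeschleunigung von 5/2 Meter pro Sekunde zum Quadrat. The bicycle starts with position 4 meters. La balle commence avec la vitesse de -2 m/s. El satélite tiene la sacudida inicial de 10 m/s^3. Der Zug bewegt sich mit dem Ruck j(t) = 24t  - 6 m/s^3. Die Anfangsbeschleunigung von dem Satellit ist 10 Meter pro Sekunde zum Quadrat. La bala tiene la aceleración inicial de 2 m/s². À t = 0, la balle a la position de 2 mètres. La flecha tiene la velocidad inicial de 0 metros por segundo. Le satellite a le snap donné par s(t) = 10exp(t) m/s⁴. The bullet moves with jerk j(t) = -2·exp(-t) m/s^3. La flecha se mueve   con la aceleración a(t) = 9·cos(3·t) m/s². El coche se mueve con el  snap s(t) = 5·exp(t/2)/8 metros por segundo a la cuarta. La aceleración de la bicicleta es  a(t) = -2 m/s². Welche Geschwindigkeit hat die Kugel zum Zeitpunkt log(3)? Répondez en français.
En partant du jerk j(t) = -2·exp(-t), nous prenons 2 intégrales. L'intégrale du jerk est l'accélération. En utilisant a(0) = 2, nous obtenons a(t) = 2·exp(-t). En prenant ∫a(t)dt et en appliquant v(0) = -2, nous trouvons v(t) = -2·exp(-t). De l'équation de la vitesse v(t) = -2·exp(-t), nous substituons t = log(3) pour obtenir v = -2/3.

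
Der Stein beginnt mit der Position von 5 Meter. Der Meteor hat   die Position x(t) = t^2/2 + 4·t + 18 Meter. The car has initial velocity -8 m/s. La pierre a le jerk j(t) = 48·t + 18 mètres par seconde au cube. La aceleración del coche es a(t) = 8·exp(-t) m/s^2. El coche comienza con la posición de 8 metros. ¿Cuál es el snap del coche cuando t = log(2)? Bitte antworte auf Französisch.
Pour résoudre ceci, nous devons prendre 2 dérivées de notre équation de l'accélération a(t) = 8·exp(-t). En prenant d/dt de a(t), nous trouvons j(t) = -8·exp(-t). La dérivée du jerk donne le snap: s(t) = 8·exp(-t). En utilisant s(t) = 8·exp(-t) et en substituant t = log(2), nous trouvons s = 4.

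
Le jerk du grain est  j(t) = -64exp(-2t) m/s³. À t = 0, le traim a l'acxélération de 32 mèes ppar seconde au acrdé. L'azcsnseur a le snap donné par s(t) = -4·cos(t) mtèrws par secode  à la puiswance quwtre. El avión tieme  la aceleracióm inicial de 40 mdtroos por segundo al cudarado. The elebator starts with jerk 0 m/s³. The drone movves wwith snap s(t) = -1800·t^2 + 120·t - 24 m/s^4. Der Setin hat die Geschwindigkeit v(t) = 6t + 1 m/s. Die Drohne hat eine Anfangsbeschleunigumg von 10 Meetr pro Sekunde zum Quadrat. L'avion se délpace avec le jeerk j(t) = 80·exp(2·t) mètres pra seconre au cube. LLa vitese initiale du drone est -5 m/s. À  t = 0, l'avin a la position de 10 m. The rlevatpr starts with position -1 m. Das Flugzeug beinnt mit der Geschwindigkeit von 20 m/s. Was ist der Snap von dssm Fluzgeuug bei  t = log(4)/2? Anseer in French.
Pour résoudre ceci, nous devons prendre 1 dérivée de notre équation du jerk j(t) = 80·exp(2·t). En prenant d/dt de j(t), nous trouvons s(t) = 160·exp(2·t). Nous avons le snap s(t) = 160·exp(2·t). En substituant t = log(4)/2: s(log(4)/2) = 640.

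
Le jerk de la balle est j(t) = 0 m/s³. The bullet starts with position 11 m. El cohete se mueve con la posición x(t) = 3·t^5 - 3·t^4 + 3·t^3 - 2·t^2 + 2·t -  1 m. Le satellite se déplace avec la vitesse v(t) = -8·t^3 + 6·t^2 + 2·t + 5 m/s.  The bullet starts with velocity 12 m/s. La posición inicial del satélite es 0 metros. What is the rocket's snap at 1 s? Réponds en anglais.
Starting from position x(t) = 3·t^5 - 3·t^4 + 3·t^3 - 2·t^2 + 2·t - 1, we take 4 derivatives. Taking d/dt of x(t), we find v(t) = 15·t^4 - 12·t^3 + 9·t^2 - 4·t + 2. Differentiating velocity, we get acceleration: a(t) = 60·t^3 - 36·t^2 + 18·t - 4. Taking d/dt of a(t), we find j(t) = 180·t^2 - 72·t + 18. The derivative of jerk gives snap: s(t) = 360·t - 72. We have snap s(t) = 360·t - 72. Substituting t = 1: s(1) = 288.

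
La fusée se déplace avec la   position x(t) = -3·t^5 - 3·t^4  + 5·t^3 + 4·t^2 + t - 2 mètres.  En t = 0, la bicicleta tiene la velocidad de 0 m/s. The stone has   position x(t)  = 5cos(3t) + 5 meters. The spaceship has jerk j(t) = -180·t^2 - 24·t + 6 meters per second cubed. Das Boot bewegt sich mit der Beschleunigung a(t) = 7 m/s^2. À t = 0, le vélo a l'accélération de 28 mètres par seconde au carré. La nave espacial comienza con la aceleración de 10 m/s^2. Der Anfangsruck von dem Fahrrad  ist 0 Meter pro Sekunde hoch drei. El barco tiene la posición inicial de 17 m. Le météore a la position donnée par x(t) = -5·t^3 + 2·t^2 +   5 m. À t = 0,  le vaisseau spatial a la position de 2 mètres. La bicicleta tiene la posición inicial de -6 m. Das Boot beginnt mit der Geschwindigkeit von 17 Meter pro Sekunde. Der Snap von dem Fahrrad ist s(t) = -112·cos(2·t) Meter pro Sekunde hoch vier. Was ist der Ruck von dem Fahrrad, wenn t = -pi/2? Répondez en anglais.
We must find the integral of our snap equation s(t) = -112·cos(2·t) 1 time. Integrating snap and using the initial condition j(0) = 0, we get j(t) = -56·sin(2·t). From the given jerk equation j(t) = -56·sin(2·t), we substitute t = -pi/2 to get j = 0.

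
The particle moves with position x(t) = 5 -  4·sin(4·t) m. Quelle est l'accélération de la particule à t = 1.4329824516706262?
En partant de la position x(t) = 5 - 4·sin(4·t), nous prenons 2 dérivées. En dérivant la position, nous obtenons la vitesse: v(t) = -16·cos(4·t). La dérivée de la vitesse donne l'accélération: a(t) = 64·sin(4·t). Nous avons l'accélération a(t) = 64·sin(4·t). En substituant t = 1.4329824516706262: a(1.4329824516706262) = -33.5204583462166.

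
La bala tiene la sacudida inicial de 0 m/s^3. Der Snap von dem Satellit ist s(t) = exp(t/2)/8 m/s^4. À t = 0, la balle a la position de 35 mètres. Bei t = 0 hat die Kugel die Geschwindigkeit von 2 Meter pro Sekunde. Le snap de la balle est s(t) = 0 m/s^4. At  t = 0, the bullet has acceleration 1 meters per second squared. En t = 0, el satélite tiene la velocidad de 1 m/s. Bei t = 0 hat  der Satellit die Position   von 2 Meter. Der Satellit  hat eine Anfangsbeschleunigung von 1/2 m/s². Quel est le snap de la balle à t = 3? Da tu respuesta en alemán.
Aus der Gleichung für den Snap s(t) = 0, setzen wir t = 3 ein und erhalten s = 0.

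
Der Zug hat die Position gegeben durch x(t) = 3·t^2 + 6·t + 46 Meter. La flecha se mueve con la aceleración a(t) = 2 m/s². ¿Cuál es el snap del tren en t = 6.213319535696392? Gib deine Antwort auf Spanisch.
Partiendo de la posición x(t) = 3·t^2 + 6·t + 46, tomamos 4 derivadas. La derivada de la posición da la velocidad: v(t) = 6·t + 6. Derivando la velocidad, obtenemos la aceleración: a(t) = 6. La derivada de la aceleración da la sacudida: j(t) = 0. Derivando la sacudida, obtenemos el snap: s(t) = 0. Usando s(t) = 0 y sustituyendo t = 6.213319535696392, encontramos s = 0.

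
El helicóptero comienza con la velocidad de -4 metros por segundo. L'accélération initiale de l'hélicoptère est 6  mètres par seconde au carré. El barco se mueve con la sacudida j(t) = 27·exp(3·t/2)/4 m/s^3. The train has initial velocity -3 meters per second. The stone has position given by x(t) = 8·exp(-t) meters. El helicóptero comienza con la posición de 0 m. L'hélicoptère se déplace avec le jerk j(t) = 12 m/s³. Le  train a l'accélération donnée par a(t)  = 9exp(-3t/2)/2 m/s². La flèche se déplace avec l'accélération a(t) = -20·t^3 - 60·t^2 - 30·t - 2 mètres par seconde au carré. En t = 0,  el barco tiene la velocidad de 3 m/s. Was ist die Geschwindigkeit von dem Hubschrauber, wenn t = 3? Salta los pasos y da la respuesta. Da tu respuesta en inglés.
v(3) = 68.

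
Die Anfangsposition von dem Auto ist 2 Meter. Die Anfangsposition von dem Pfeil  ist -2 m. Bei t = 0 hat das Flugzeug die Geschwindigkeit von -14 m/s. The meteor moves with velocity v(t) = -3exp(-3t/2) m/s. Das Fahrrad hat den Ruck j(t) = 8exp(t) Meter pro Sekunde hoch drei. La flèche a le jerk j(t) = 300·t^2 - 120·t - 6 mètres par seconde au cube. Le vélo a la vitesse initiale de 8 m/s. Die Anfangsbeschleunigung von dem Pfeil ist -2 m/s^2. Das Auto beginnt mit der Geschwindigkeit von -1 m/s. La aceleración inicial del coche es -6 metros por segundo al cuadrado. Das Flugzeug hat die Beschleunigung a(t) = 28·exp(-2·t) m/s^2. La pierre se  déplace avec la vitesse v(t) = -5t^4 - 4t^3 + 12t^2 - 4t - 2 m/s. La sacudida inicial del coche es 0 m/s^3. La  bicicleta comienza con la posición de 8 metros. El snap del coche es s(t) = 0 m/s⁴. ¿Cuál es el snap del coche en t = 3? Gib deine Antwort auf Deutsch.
Wir haben den Snap s(t) = 0. Durch Einsetzen von t = 3: s(3) = 0.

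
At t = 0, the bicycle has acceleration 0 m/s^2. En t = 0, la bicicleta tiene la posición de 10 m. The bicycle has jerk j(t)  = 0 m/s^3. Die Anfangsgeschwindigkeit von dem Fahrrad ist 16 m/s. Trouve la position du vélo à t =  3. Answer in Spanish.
Para resolver esto, necesitamos tomar 3 integrales de nuestra ecuación de la sacudida j(t) = 0. Tomando ∫j(t)dt y aplicando a(0) = 0, encontramos a(t) = 0. Tomando ∫a(t)dt y aplicando v(0) = 16, encontramos v(t) = 16. La integral de la velocidad, con x(0) = 10, da la posición: x(t) = 16·t + 10. De la ecuación de la posición x(t) = 16·t + 10, sustituimos t = 3 para obtener x = 58.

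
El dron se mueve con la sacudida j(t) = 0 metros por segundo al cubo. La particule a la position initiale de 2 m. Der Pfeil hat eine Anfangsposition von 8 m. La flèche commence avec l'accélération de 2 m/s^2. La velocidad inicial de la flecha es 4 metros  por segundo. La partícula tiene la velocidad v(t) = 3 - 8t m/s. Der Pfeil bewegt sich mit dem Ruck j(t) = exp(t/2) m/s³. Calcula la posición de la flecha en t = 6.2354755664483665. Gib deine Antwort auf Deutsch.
Wir müssen unsere Gleichung für den Ruck j(t) = exp(t/2) 3-mal integrieren. Mit ∫j(t)dt und Anwendung von a(0) = 2, finden wir a(t) = 2·exp(t/2). Durch Integration von der Beschleunigung und Verwendung der Anfangsbedingung v(0) = 4, erhalten wir v(t) = 4·exp(t/2). Das Integral von der Geschwindigkeit, mit x(0) = 8, ergibt die Position: x(t) = 8·exp(t/2). Mit x(t) = 8·exp(t/2) und Einsetzen von t = 6.2354755664483665, finden wir x = 180.761652219195.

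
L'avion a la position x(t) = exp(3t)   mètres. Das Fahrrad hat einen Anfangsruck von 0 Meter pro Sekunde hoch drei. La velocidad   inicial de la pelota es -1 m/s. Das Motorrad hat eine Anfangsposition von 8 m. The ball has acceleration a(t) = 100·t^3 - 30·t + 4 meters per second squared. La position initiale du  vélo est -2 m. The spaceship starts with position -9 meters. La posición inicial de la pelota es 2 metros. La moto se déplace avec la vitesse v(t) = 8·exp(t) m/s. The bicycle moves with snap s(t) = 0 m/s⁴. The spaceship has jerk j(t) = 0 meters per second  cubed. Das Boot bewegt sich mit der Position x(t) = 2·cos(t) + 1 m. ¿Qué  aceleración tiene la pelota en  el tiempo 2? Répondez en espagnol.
Tenemos la aceleración a(t) = 100·t^3 - 30·t + 4. Sustituyendo t = 2: a(2) = 744.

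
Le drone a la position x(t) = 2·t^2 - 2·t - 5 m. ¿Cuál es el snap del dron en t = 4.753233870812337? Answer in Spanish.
Partiendo de la posición x(t) = 2·t^2 - 2·t - 5, tomamos 4 derivadas. La derivada de la posición da la velocidad: v(t) = 4·t - 2. La derivada de la velocidad da la aceleración: a(t) = 4. Tomando d/dt de a(t), encontramos j(t) = 0. La derivada de la sacudida da el snap: s(t) = 0. Usando s(t) = 0 y sustituyendo t = 4.753233870812337, encontramos s = 0.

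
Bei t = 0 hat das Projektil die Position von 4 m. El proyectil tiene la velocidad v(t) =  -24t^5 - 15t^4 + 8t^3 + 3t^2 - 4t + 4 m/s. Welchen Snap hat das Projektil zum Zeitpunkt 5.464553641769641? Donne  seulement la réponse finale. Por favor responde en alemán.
Bei t = 5.464553641769641, s = -44919.5782764772.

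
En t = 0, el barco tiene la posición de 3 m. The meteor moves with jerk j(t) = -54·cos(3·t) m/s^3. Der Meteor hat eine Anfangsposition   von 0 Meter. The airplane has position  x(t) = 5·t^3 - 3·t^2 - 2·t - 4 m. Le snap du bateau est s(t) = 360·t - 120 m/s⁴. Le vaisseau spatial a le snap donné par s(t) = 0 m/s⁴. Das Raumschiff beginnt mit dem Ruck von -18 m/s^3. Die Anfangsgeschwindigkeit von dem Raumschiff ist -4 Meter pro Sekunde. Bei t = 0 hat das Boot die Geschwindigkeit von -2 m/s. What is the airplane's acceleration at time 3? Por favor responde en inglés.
We must differentiate our position equation x(t) = 5·t^3 - 3·t^2 - 2·t - 4 2 times. Differentiating position, we get velocity: v(t) = 15·t^2 - 6·t - 2. Differentiating velocity, we get acceleration: a(t) = 30·t - 6. We have acceleration a(t) = 30·t - 6. Substituting t = 3: a(3) = 84.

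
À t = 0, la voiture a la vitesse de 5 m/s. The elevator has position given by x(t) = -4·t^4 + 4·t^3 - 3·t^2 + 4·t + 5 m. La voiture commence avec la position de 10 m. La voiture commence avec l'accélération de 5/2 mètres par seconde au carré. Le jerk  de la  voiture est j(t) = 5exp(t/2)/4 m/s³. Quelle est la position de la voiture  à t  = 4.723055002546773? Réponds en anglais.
We must find the integral of our jerk equation j(t) = 5·exp(t/2)/4 3 times. The antiderivative of jerk is acceleration. Using a(0) = 5/2, we get a(t) = 5·exp(t/2)/2. Finding the integral of a(t) and using v(0) = 5: v(t) = 5·exp(t/2). Finding the integral of v(t) and using x(0) = 10: x(t) = 10·exp(t/2). We have position x(t) = 10·exp(t/2). Substituting t = 4.723055002546773: x(4.723055002546773) = 106.071415062797.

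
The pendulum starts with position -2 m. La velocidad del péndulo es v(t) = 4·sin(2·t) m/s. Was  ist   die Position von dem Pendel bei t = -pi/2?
Ausgehend von der Geschwindigkeit v(t) = 4·sin(2·t), nehmen wir 1 Stammfunktion. Mit ∫v(t)dt und Anwendung von x(0) = -2, finden wir x(t) = -2·cos(2·t). Aus der Gleichung für die Position x(t) = -2·cos(2·t), setzen wir t = -pi/2 ein und erhalten x = 2.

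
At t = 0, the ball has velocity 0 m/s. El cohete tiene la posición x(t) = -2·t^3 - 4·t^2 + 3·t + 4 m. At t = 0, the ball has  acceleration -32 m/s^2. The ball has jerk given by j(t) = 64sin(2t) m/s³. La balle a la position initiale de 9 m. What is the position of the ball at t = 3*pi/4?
We need to integrate our jerk equation j(t) = 64·sin(2·t) 3 times. Finding the antiderivative of j(t) and using a(0) = -32: a(t) = -32·cos(2·t). Finding the integral of a(t) and using v(0) = 0: v(t) = -16·sin(2·t). Finding the antiderivative of v(t) and using x(0) = 9: x(t) = 8·cos(2·t) + 1. We have position x(t) = 8·cos(2·t) + 1. Substituting t = 3*pi/4: x(3*pi/4) = 1.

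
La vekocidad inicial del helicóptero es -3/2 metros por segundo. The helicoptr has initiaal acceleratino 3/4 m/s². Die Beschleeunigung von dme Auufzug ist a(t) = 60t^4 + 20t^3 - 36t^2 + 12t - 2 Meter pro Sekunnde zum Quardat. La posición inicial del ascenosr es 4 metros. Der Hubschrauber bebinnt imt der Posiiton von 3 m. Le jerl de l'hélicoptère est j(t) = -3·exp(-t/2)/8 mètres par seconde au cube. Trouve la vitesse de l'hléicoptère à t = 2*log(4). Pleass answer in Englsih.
To solve this, we need to take 2 integrals of our jerk equation j(t) = -3·exp(-t/2)/8. The antiderivative of jerk, with a(0) = 3/4, gives acceleration: a(t) = 3·exp(-t/2)/4. Taking ∫a(t)dt and applying v(0) = -3/2, we find v(t) = -3·exp(-t/2)/2. From the given velocity equation v(t) = -3·exp(-t/2)/2, we substitute t = 2*log(4) to get v = -3/8.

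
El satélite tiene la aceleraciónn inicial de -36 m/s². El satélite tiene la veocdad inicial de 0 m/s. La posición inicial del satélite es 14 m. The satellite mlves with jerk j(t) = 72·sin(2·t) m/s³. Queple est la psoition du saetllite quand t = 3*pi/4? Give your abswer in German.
Um dies zu lösen, müssen wir 3 Integrale unserer Gleichung für den Ruck j(t) = 72·sin(2·t) finden. Mit ∫j(t)dt und Anwendung von a(0) = -36, finden wir a(t) = -36·cos(2·t). Mit ∫a(t)dt und Anwendung von v(0) = 0, finden wir v(t) = -18·sin(2·t). Die Stammfunktion von der Geschwindigkeit, mit x(0) = 14, ergibt die Position: x(t) = 9·cos(2·t) + 5. Wir haben die Position x(t) = 9·cos(2·t) + 5. Durch Einsetzen von t = 3*pi/4: x(3*pi/4) = 5.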